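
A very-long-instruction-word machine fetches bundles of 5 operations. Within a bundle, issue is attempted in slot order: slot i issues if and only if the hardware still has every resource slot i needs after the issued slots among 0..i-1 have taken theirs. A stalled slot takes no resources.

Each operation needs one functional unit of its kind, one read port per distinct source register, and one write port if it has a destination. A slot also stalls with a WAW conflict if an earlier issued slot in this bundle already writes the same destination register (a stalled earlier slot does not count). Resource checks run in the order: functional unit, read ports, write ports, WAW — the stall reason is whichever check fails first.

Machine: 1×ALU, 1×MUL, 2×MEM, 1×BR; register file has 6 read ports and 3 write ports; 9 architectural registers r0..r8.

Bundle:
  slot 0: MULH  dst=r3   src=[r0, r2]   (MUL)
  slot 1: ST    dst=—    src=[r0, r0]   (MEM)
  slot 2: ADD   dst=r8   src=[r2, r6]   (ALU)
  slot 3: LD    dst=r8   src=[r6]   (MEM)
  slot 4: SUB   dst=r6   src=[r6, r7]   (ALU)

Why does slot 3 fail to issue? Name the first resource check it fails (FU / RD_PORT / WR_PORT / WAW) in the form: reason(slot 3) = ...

#0 MUL src=r0,r2 dispatched  <A:1 Mu:0 Ld:2 B:1 rd:4 wr:2>
#1 MEM src=r0,r0 dispatched  <A:1 Mu:0 Ld:1 B:1 rd:3 wr:2>
#2 ALU src=r2,r6 dispatched  <A:0 Mu:0 Ld:1 B:1 rd:1 wr:1>
#3 MEM src=r6 held:WAW  <A:0 Mu:0 Ld:1 B:1 rd:1 wr:1>
#4 ALU src=r6,r7 held:FU  <A:0 Mu:0 Ld:1 B:1 rd:1 wr:1>

reason(slot 3) = WAW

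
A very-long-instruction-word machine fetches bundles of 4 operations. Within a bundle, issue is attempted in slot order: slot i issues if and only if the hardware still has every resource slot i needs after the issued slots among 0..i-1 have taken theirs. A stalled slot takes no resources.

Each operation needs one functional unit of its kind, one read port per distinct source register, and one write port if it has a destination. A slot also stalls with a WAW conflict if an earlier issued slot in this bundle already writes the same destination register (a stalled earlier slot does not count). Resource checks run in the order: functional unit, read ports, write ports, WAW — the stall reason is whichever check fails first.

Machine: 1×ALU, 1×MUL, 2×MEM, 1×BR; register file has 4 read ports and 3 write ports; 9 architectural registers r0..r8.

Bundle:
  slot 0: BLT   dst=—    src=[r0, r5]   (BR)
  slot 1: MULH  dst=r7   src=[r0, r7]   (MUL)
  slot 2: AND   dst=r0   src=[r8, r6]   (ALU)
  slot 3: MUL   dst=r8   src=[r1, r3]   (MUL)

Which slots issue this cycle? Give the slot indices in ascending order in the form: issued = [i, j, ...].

[0] BR needs rd=2 wr=0: ok; after: ALU=1 MUL=1 MEM=2 BR=0, R=2, W=3
[1] MUL needs rd=2 wr=1: ok; after: ALU=1 MUL=0 MEM=2 BR=0, R=0, W=2
[2] ALU needs rd=2 wr=1: RD_PORT; after: ALU=1 MUL=0 MEM=2 BR=0, R=0, W=2
[3] MUL needs rd=2 wr=1: FU; after: ALU=1 MUL=0 MEM=2 BR=0, R=0, W=2

issued = [0, 1]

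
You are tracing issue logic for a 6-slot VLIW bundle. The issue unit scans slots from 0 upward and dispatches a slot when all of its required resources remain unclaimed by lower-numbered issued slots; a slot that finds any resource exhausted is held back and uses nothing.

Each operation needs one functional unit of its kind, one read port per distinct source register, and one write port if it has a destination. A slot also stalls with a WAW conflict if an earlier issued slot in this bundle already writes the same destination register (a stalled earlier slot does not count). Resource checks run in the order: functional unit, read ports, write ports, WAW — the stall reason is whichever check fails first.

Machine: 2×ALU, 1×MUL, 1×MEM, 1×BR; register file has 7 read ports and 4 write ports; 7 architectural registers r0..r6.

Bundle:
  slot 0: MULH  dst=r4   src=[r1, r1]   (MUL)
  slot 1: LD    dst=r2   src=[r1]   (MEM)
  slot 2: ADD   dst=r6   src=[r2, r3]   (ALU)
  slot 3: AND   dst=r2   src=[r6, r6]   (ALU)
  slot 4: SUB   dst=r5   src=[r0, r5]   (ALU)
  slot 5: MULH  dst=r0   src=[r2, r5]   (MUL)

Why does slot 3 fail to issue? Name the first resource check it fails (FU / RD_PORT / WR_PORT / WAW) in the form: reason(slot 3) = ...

reason(slot 3) = WAW

#0 MUL src=r1,r1 dispatched  <A:2 Mu:0 Ld:1 B:1 rd:6 wr:3>
#1 MEM src=r1 dispatched  <A:2 Mu:0 Ld:0 B:1 rd:5 wr:2>
#2 ALU src=r2,r3 dispatched  <A:1 Mu:0 Ld:0 B:1 rd:3 wr:1>
#3 ALU src=r6,r6 held:WAW  <A:1 Mu:0 Ld:0 B:1 rd:3 wr:1>
#4 ALU src=r0,r5 dispatched  <A:0 Mu:0 Ld:0 B:1 rd:1 wr:0>
#5 MUL src=r2,r5 held:FU  <A:0 Mu:0 Ld:0 B:1 rd:1 wr:0>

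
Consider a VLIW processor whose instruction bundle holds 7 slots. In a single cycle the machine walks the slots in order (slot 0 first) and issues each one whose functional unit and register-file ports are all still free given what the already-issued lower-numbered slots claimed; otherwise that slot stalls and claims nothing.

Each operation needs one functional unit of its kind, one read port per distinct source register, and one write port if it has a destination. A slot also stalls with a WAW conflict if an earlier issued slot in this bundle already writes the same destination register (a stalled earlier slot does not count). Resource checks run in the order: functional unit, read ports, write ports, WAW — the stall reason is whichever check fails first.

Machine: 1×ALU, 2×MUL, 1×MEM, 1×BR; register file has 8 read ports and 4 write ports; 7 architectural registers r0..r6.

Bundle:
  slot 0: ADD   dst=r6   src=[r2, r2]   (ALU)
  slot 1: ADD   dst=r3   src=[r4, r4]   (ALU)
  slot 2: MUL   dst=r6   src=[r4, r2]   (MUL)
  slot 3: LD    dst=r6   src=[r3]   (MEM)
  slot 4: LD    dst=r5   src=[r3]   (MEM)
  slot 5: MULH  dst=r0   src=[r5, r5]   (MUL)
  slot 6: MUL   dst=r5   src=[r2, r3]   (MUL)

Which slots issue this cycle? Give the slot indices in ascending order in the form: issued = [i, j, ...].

  0. ALU→r6 ⇒ go  {0A/2Mu/1Ld/1B | 7r 3w}
  1. ALU→r3 ⇒ no(FU)  {0A/2Mu/1Ld/1B | 7r 3w}
  2. MUL→r6 ⇒ no(WAW)  {0A/2Mu/1Ld/1B | 7r 3w}
  3. MEM→r6 ⇒ no(WAW)  {0A/2Mu/1Ld/1B | 7r 3w}
  4. MEM→r5 ⇒ go  {0A/2Mu/0Ld/1B | 6r 2w}
  5. MUL→r0 ⇒ go  {0A/1Mu/0Ld/1B | 5r 1w}
  6. MUL→r5 ⇒ no(WAW)  {0A/1Mu/0Ld/1B | 5r 1w}

issued = [0, 4, 5]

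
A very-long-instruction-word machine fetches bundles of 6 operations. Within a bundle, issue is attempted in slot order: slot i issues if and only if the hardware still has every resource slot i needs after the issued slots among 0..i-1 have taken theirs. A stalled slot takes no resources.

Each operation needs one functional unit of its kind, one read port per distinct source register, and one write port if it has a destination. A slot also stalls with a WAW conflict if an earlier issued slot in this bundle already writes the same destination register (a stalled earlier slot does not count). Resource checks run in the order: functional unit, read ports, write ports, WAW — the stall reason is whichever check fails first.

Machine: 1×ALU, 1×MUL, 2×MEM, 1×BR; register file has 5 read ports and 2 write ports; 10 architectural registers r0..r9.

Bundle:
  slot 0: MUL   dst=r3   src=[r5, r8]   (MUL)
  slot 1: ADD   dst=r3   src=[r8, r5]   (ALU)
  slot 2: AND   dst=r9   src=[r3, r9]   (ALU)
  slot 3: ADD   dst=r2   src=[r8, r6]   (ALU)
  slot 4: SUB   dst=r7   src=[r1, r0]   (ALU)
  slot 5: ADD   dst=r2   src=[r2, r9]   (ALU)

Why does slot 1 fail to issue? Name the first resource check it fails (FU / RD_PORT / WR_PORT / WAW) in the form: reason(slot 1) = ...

  0. MUL→r3 ⇒ go  {1A/0Mu/2Ld/1B | 3r 1w}
  1. ALU→r3 ⇒ no(WAW)  {1A/0Mu/2Ld/1B | 3r 1w}
  2. ALU→r9 ⇒ go  {0A/0Mu/2Ld/1B | 1r 0w}
  3. ALU→r2 ⇒ no(FU)  {0A/0Mu/2Ld/1B | 1r 0w}
  4. ALU→r7 ⇒ no(FU)  {0A/0Mu/2Ld/1B | 1r 0w}
  5. ALU→r2 ⇒ no(FU)  {0A/0Mu/2Ld/1B | 1r 0w}

reason(slot 1) = WAW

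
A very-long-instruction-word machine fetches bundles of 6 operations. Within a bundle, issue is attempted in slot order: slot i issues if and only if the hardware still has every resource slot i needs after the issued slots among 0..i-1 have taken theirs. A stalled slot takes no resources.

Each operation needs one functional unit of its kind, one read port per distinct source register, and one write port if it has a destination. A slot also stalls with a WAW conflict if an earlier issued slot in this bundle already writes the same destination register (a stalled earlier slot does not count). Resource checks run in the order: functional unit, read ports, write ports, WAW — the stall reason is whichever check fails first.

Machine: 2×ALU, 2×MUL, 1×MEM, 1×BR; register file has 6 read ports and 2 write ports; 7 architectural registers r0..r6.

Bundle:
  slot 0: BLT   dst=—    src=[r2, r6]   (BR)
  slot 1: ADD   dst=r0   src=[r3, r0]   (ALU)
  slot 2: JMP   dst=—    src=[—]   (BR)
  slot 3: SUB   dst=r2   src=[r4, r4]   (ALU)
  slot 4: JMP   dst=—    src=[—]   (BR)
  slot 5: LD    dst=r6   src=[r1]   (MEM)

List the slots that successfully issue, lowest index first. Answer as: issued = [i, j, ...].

slot 0 (BR): ISSUE — free A2,Mu2,Ld1,B0 rp4 wp2
slot 1 (ALU): ISSUE — free A1,Mu2,Ld1,B0 rp2 wp1
slot 2 (BR): stall FU — free A1,Mu2,Ld1,B0 rp2 wp1
slot 3 (ALU): ISSUE — free A0,Mu2,Ld1,B0 rp1 wp0
slot 4 (BR): stall FU — free A0,Mu2,Ld1,B0 rp1 wp0
slot 5 (MEM): stall WR_PORT — free A0,Mu2,Ld1,B0 rp1 wp0

issued = [0, 1, 3]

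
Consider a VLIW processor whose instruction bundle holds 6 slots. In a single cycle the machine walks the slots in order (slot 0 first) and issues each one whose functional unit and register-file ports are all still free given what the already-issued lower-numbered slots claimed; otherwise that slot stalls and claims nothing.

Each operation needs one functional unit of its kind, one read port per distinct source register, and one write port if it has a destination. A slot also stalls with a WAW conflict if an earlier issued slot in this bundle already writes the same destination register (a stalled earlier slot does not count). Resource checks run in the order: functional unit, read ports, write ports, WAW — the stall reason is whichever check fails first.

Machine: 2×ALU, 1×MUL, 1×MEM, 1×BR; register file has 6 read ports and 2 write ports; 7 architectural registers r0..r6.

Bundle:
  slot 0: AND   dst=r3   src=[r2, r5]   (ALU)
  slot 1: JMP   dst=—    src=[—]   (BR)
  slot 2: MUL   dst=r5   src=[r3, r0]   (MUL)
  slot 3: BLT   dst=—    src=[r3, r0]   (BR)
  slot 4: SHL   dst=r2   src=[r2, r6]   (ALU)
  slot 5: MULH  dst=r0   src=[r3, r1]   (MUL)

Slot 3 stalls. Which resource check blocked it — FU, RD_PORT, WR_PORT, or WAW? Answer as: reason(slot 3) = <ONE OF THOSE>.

[0] ALU needs rd=2 wr=1: ok; after: ALU=1 MUL=1 MEM=1 BR=1, R=4, W=1
[1] BR needs rd=0 wr=0: ok; after: ALU=1 MUL=1 MEM=1 BR=0, R=4, W=1
[2] MUL needs rd=2 wr=1: ok; after: ALU=1 MUL=0 MEM=1 BR=0, R=2, W=0
[3] BR needs rd=2 wr=0: FU; after: ALU=1 MUL=0 MEM=1 BR=0, R=2, W=0
[4] ALU needs rd=2 wr=1: WR_PORT; after: ALU=1 MUL=0 MEM=1 BR=0, R=2, W=0
[5] MUL needs rd=2 wr=1: FU; after: ALU=1 MUL=0 MEM=1 BR=0, R=2, W=0

reason(slot 3) = FU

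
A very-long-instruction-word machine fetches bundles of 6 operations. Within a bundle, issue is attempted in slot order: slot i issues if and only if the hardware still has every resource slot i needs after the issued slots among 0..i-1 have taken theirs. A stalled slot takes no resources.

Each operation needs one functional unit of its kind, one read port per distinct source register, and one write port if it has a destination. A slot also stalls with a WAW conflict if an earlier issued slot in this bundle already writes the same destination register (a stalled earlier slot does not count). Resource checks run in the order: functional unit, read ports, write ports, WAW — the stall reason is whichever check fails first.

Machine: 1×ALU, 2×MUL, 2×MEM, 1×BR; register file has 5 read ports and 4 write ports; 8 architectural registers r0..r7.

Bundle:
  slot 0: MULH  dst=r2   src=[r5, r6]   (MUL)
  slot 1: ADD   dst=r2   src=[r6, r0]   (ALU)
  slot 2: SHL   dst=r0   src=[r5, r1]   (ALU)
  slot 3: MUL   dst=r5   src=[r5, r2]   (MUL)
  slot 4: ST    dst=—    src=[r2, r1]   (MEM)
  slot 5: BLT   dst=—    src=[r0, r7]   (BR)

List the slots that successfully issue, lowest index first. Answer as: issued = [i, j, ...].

issued = [0, 2]

(0) want 1×MUL +2rd +1wr — yes → AL1|MU1|ME2|BR1|rd3|wr3
(1) want 1×ALU +2rd +1wr — WAW → AL1|MU1|ME2|BR1|rd3|wr3
(2) want 1×ALU +2rd +1wr — yes → AL0|MU1|ME2|BR1|rd1|wr2
(3) want 1×MUL +2rd +1wr — RD_PORT → AL0|MU1|ME2|BR1|rd1|wr2
(4) want 1×MEM +2rd +0wr — RD_PORT → AL0|MU1|ME2|BR1|rd1|wr2
(5) want 1×BR +2rd +0wr — RD_PORT → AL0|MU1|ME2|BR1|rd1|wr2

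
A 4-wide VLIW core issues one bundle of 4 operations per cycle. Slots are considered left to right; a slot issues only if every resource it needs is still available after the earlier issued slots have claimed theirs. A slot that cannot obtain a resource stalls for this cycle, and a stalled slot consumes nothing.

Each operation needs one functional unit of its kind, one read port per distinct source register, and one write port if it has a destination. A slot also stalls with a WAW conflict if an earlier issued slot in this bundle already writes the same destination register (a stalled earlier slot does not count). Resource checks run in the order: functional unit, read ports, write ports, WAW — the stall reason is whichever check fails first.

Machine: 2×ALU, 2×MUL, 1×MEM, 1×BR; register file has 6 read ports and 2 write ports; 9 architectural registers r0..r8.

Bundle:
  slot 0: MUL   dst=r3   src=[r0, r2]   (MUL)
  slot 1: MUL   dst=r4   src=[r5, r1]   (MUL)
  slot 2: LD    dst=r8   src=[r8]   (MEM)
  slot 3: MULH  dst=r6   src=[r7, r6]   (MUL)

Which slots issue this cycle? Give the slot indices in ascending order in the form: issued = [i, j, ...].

  0. MUL→r3 ⇒ go  {2A/1Mu/1Ld/1B | 4r 1w}
  1. MUL→r4 ⇒ go  {2A/0Mu/1Ld/1B | 2r 0w}
  2. MEM→r8 ⇒ no(WR_PORT)  {2A/0Mu/1Ld/1B | 2r 0w}
  3. MUL→r6 ⇒ no(FU)  {2A/0Mu/1Ld/1B | 2r 0w}

issued = [0, 1]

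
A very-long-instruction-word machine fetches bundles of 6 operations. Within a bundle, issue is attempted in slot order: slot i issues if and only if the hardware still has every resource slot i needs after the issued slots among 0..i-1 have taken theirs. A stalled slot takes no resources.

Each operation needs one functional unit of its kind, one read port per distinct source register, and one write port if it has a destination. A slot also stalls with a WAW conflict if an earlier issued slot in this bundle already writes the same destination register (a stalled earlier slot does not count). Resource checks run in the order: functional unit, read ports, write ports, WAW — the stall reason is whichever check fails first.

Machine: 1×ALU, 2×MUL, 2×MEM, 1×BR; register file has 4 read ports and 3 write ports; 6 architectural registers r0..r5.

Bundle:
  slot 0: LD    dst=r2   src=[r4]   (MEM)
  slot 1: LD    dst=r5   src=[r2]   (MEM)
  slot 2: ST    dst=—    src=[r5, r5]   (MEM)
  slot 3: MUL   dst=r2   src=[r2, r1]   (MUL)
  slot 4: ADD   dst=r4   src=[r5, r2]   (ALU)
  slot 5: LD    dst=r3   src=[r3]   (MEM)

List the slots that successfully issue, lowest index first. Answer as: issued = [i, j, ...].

issued = [0, 1, 4]

#0 MEM src=r4 dispatched  <A:1 Mu:2 Ld:1 B:1 rd:3 wr:2>
#1 MEM src=r2 dispatched  <A:1 Mu:2 Ld:0 B:1 rd:2 wr:1>
#2 MEM src=r5,r5 held:FU  <A:1 Mu:2 Ld:0 B:1 rd:2 wr:1>
#3 MUL src=r2,r1 held:WAW  <A:1 Mu:2 Ld:0 B:1 rd:2 wr:1>
#4 ALU src=r5,r2 dispatched  <A:0 Mu:2 Ld:0 B:1 rd:0 wr:0>
#5 MEM src=r3 held:FU  <A:0 Mu:2 Ld:0 B:1 rd:0 wr:0>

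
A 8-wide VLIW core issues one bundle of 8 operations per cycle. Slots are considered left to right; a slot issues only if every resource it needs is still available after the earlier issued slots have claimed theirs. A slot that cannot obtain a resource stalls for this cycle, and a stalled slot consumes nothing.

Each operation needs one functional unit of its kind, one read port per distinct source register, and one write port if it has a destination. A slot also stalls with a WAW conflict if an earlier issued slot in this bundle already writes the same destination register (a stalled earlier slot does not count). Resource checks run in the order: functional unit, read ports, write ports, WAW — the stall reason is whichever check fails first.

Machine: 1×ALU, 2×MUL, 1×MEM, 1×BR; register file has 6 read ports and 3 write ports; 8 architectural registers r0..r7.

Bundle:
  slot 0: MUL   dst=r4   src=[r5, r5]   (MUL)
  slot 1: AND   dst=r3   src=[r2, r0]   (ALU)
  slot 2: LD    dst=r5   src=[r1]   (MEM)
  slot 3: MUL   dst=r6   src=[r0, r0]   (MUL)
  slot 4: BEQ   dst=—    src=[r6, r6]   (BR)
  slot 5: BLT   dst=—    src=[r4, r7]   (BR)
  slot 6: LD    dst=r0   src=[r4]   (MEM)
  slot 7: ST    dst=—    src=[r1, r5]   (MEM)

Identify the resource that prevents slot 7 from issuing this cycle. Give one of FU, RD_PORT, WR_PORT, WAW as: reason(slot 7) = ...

#0 MUL src=r5,r5 dispatched  <A:1 Mu:1 Ld:1 B:1 rd:5 wr:2>
#1 ALU src=r2,r0 dispatched  <A:0 Mu:1 Ld:1 B:1 rd:3 wr:1>
#2 MEM src=r1 dispatched  <A:0 Mu:1 Ld:0 B:1 rd:2 wr:0>
#3 MUL src=r0,r0 held:WR_PORT  <A:0 Mu:1 Ld:0 B:1 rd:2 wr:0>
#4 BR src=r6,r6 dispatched  <A:0 Mu:1 Ld:0 B:0 rd:1 wr:0>
#5 BR src=r4,r7 held:FU  <A:0 Mu:1 Ld:0 B:0 rd:1 wr:0>
#6 MEM src=r4 held:FU  <A:0 Mu:1 Ld:0 B:0 rd:1 wr:0>
#7 MEM src=r1,r5 held:FU  <A:0 Mu:1 Ld:0 B:0 rd:1 wr:0>

reason(slot 7) = FU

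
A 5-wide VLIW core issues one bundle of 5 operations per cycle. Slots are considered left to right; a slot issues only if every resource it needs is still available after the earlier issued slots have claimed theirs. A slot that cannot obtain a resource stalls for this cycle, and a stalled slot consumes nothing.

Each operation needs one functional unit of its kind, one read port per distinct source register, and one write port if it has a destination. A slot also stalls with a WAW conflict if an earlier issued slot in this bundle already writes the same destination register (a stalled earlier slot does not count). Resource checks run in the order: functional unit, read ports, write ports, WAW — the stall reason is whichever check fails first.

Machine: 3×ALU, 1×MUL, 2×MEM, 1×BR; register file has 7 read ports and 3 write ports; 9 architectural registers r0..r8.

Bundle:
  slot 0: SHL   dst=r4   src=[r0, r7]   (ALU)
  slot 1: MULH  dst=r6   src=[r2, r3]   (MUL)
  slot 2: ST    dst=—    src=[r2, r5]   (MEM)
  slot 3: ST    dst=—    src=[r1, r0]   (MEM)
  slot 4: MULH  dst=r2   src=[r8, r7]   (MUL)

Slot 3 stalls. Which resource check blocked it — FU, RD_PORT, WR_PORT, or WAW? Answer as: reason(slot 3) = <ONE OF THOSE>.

reason(slot 3) = RD_PORT

(0) want 1×ALU +2rd +1wr — yes → AL2|MU1|ME2|BR1|rd5|wr2
(1) want 1×MUL +2rd +1wr — yes → AL2|MU0|ME2|BR1|rd3|wr1
(2) want 1×MEM +2rd +0wr — yes → AL2|MU0|ME1|BR1|rd1|wr1
(3) want 1×MEM +2rd +0wr — RD_PORT → AL2|MU0|ME1|BR1|rd1|wr1
(4) want 1×MUL +2rd +1wr — FU → AL2|MU0|ME1|BR1|rd1|wr1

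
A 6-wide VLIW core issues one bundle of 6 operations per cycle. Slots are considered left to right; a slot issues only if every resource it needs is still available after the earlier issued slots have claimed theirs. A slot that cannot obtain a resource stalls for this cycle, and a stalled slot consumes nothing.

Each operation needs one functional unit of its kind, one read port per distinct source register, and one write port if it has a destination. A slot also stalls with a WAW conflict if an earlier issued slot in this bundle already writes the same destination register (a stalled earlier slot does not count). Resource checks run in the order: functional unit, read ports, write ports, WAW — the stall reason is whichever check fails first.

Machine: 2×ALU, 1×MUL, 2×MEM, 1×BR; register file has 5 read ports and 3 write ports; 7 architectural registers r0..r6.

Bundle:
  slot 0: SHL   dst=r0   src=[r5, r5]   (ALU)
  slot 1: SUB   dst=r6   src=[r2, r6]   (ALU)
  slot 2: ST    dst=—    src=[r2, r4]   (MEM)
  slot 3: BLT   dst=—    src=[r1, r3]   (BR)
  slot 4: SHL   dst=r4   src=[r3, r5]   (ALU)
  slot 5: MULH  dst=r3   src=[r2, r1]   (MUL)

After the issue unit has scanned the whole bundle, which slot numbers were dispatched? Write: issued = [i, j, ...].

issued = [0, 1, 2]

  0. ALU→r0 ⇒ go  {1A/1Mu/2Ld/1B | 4r 2w}
  1. ALU→r6 ⇒ go  {0A/1Mu/2Ld/1B | 2r 1w}
  2. MEM ⇒ go  {0A/1Mu/1Ld/1B | 0r 1w}
  3. BR ⇒ no(RD_PORT)  {0A/1Mu/1Ld/1B | 0r 1w}
  4. ALU→r4 ⇒ no(FU)  {0A/1Mu/1Ld/1B | 0r 1w}
  5. MUL→r3 ⇒ no(RD_PORT)  {0A/1Mu/1Ld/1B | 0r 1w}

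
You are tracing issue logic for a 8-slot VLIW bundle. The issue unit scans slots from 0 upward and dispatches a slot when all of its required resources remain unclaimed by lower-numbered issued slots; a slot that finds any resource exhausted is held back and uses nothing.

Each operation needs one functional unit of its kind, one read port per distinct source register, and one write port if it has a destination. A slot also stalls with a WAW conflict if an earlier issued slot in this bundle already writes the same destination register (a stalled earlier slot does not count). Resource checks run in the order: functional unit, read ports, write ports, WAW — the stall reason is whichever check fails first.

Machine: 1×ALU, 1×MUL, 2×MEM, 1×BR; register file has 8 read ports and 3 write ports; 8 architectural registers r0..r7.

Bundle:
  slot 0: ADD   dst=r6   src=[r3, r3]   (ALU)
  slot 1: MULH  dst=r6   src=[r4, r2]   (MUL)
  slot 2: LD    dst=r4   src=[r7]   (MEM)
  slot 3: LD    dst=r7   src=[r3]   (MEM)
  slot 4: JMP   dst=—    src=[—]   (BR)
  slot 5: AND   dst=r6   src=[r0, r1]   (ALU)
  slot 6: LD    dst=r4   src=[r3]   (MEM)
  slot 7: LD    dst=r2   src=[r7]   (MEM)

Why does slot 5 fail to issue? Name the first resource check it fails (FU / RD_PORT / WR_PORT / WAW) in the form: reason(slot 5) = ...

#0 ALU src=r3,r3 dispatched  <A:0 Mu:1 Ld:2 B:1 rd:7 wr:2>
#1 MUL src=r4,r2 held:WAW  <A:0 Mu:1 Ld:2 B:1 rd:7 wr:2>
#2 MEM src=r7 dispatched  <A:0 Mu:1 Ld:1 B:1 rd:6 wr:1>
#3 MEM src=r3 dispatched  <A:0 Mu:1 Ld:0 B:1 rd:5 wr:0>
#4 BR src=- dispatched  <A:0 Mu:1 Ld:0 B:0 rd:5 wr:0>
#5 ALU src=r0,r1 held:FU  <A:0 Mu:1 Ld:0 B:0 rd:5 wr:0>
#6 MEM src=r3 held:FU  <A:0 Mu:1 Ld:0 B:0 rd:5 wr:0>
#7 MEM src=r7 held:FU  <A:0 Mu:1 Ld:0 B:0 rd:5 wr:0>

reason(slot 5) = FU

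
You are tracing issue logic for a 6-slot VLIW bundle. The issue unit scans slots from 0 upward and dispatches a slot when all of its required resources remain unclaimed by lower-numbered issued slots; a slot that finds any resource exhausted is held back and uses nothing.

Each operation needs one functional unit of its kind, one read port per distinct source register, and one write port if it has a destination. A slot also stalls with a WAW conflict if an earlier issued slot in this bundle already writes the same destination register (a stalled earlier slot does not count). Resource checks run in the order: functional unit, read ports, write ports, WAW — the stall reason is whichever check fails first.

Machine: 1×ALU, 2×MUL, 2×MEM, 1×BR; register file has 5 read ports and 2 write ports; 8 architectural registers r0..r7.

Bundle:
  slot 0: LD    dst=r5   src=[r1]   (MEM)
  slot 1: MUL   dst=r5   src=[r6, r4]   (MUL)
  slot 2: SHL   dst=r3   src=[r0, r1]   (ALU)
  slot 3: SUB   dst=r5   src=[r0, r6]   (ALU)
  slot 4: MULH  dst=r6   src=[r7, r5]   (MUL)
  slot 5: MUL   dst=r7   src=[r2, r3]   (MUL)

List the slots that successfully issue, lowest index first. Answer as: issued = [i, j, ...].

issued = [0, 2]

#0 MEM src=r1 dispatched  <A:1 Mu:2 Ld:1 B:1 rd:4 wr:1>
#1 MUL src=r6,r4 held:WAW  <A:1 Mu:2 Ld:1 B:1 rd:4 wr:1>
#2 ALU src=r0,r1 dispatched  <A:0 Mu:2 Ld:1 B:1 rd:2 wr:0>
#3 ALU src=r0,r6 held:FU  <A:0 Mu:2 Ld:1 B:1 rd:2 wr:0>
#4 MUL src=r7,r5 held:WR_PORT  <A:0 Mu:2 Ld:1 B:1 rd:2 wr:0>
#5 MUL src=r2,r3 held:WR_PORT  <A:0 Mu:2 Ld:1 B:1 rd:2 wr:0>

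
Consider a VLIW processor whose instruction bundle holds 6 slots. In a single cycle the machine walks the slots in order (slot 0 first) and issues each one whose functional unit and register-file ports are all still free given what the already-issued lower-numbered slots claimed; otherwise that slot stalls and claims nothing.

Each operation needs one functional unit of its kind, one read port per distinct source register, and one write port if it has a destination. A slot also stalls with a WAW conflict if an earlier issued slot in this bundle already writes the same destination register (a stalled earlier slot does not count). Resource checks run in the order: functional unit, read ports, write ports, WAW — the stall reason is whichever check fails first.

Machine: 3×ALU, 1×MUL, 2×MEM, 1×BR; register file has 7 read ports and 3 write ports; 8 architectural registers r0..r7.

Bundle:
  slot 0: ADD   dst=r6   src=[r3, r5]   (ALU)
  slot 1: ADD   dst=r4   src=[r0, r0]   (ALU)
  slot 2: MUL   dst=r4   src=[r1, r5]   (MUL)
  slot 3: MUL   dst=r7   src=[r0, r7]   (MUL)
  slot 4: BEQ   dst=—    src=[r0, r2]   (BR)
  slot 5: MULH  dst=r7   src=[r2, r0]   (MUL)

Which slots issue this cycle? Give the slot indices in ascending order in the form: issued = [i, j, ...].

#0 ALU src=r3,r5 dispatched  <A:2 Mu:1 Ld:2 B:1 rd:5 wr:2>
#1 ALU src=r0,r0 dispatched  <A:1 Mu:1 Ld:2 B:1 rd:4 wr:1>
#2 MUL src=r1,r5 held:WAW  <A:1 Mu:1 Ld:2 B:1 rd:4 wr:1>
#3 MUL src=r0,r7 dispatched  <A:1 Mu:0 Ld:2 B:1 rd:2 wr:0>
#4 BR src=r0,r2 dispatched  <A:1 Mu:0 Ld:2 B:0 rd:0 wr:0>
#5 MUL src=r2,r0 held:FU  <A:1 Mu:0 Ld:2 B:0 rd:0 wr:0>

issued = [0, 1, 3, 4]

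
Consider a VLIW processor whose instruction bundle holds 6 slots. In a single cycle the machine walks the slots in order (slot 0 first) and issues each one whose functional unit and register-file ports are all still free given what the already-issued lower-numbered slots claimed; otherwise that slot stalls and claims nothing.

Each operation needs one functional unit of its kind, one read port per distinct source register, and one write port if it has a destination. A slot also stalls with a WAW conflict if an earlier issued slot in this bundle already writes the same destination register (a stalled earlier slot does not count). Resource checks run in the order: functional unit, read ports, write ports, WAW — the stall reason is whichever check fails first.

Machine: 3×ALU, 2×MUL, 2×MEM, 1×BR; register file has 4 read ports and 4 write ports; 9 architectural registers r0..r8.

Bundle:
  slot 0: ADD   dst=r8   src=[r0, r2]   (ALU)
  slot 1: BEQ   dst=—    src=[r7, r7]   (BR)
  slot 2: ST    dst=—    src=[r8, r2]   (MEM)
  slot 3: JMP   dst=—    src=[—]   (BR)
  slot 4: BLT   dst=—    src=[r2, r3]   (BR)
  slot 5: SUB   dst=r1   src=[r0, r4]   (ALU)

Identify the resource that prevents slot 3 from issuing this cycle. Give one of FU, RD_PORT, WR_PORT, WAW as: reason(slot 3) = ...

[0] ALU needs rd=2 wr=1: ok; after: ALU=2 MUL=2 MEM=2 BR=1, R=2, W=3
[1] BR needs rd=1 wr=0: ok; after: ALU=2 MUL=2 MEM=2 BR=0, R=1, W=3
[2] MEM needs rd=2 wr=0: RD_PORT; after: ALU=2 MUL=2 MEM=2 BR=0, R=1, W=3
[3] BR needs rd=0 wr=0: FU; after: ALU=2 MUL=2 MEM=2 BR=0, R=1, W=3
[4] BR needs rd=2 wr=0: FU; after: ALU=2 MUL=2 MEM=2 BR=0, R=1, W=3
[5] ALU needs rd=2 wr=1: RD_PORT; after: ALU=2 MUL=2 MEM=2 BR=0, R=1, W=3

reason(slot 3) = FU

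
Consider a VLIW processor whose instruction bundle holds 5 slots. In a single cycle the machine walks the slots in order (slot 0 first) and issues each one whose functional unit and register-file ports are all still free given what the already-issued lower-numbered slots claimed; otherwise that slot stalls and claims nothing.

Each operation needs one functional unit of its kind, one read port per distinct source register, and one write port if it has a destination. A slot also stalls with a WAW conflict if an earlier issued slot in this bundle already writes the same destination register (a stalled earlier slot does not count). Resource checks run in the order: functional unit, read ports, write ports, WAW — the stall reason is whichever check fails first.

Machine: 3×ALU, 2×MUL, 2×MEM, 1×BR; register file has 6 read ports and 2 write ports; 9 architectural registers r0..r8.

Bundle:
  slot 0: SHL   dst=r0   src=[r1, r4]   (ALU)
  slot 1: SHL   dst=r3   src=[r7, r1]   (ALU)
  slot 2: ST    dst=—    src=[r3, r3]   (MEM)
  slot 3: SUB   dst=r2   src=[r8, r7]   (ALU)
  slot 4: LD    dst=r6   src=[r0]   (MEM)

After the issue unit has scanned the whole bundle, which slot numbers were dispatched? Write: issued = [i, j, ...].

issued = [0, 1, 2]

  0. ALU→r0 ⇒ go  {2A/2Mu/2Ld/1B | 4r 1w}
  1. ALU→r3 ⇒ go  {1A/2Mu/2Ld/1B | 2r 0w}
  2. MEM ⇒ go  {1A/2Mu/1Ld/1B | 1r 0w}
  3. ALU→r2 ⇒ no(RD_PORT)  {1A/2Mu/1Ld/1B | 1r 0w}
  4. MEM→r6 ⇒ no(WR_PORT)  {1A/2Mu/1Ld/1B | 1r 0w}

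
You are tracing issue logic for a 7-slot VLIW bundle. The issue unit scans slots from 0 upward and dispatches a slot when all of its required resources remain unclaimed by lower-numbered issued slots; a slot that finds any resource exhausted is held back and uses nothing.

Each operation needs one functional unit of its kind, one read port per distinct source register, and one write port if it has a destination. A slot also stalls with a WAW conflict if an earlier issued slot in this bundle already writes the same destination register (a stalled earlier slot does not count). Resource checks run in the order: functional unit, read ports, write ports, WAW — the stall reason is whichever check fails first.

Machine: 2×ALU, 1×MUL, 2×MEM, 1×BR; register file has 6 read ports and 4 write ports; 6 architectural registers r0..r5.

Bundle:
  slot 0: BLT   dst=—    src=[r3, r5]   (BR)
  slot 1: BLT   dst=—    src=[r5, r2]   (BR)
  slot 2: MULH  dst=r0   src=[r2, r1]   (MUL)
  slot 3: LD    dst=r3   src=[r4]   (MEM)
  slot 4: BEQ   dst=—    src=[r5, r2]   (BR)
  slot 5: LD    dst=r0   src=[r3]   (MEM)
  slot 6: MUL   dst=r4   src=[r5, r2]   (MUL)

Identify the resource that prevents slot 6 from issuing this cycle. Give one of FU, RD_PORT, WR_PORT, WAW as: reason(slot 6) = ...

reason(slot 6) = FU

(0) want 1×BR +2rd +0wr — yes → AL2|MU1|ME2|BR0|rd4|wr4
(1) want 1×BR +2rd +0wr — FU → AL2|MU1|ME2|BR0|rd4|wr4
(2) want 1×MUL +2rd +1wr — yes → AL2|MU0|ME2|BR0|rd2|wr3
(3) want 1×MEM +1rd +1wr — yes → AL2|MU0|ME1|BR0|rd1|wr2
(4) want 1×BR +2rd +0wr — FU → AL2|MU0|ME1|BR0|rd1|wr2
(5) want 1×MEM +1rd +1wr — WAW → AL2|MU0|ME1|BR0|rd1|wr2
(6) want 1×MUL +2rd +1wr — FU → AL2|MU0|ME1|BR0|rd1|wr2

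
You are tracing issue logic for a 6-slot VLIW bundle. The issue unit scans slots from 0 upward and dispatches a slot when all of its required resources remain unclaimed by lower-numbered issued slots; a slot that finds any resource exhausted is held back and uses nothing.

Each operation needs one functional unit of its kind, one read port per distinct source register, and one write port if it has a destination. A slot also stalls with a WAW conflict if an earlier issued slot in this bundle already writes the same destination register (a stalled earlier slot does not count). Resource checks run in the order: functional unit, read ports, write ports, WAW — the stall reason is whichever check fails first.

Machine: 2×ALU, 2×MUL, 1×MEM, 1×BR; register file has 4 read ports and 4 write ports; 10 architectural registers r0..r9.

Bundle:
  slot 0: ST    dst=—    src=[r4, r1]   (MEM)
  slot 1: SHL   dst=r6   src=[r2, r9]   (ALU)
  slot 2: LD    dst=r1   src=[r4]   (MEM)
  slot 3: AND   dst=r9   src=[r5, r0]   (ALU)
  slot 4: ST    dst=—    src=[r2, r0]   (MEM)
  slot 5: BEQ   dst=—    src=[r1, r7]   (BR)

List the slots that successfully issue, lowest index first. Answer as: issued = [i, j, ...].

(0) want 1×MEM +2rd +0wr — yes → AL2|MU2|ME0|BR1|rd2|wr4
(1) want 1×ALU +2rd +1wr — yes → AL1|MU2|ME0|BR1|rd0|wr3
(2) want 1×MEM +1rd +1wr — FU → AL1|MU2|ME0|BR1|rd0|wr3
(3) want 1×ALU +2rd +1wr — RD_PORT → AL1|MU2|ME0|BR1|rd0|wr3
(4) want 1×MEM +2rd +0wr — FU → AL1|MU2|ME0|BR1|rd0|wr3
(5) want 1×BR +2rd +0wr — RD_PORT → AL1|MU2|ME0|BR1|rd0|wr3

issued = [0, 1]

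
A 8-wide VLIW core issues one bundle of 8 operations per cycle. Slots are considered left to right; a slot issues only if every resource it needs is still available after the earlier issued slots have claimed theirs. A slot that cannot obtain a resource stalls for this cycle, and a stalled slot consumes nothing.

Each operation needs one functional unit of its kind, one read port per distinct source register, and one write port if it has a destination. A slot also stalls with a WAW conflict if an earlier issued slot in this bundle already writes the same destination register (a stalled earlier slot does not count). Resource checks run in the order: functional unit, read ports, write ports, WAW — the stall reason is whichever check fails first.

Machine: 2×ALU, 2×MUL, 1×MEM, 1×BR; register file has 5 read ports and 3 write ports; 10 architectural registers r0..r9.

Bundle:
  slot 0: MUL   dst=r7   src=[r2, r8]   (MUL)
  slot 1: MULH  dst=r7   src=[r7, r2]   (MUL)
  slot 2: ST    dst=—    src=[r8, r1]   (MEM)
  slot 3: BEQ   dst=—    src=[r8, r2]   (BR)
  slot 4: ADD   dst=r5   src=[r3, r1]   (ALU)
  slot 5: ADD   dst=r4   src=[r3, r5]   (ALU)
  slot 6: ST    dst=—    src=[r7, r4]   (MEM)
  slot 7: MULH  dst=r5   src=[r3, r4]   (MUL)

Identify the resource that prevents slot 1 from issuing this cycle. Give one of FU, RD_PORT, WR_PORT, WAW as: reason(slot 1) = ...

#0 MUL src=r2,r8 dispatched  <A:2 Mu:1 Ld:1 B:1 rd:3 wr:2>
#1 MUL src=r7,r2 held:WAW  <A:2 Mu:1 Ld:1 B:1 rd:3 wr:2>
#2 MEM src=r8,r1 dispatched  <A:2 Mu:1 Ld:0 B:1 rd:1 wr:2>
#3 BR src=r8,r2 held:RD_PORT  <A:2 Mu:1 Ld:0 B:1 rd:1 wr:2>
#4 ALU src=r3,r1 held:RD_PORT  <A:2 Mu:1 Ld:0 B:1 rd:1 wr:2>
#5 ALU src=r3,r5 held:RD_PORT  <A:2 Mu:1 Ld:0 B:1 rd:1 wr:2>
#6 MEM src=r7,r4 held:FU  <A:2 Mu:1 Ld:0 B:1 rd:1 wr:2>
#7 MUL src=r3,r4 held:RD_PORT  <A:2 Mu:1 Ld:0 B:1 rd:1 wr:2>

reason(slot 1) = WAW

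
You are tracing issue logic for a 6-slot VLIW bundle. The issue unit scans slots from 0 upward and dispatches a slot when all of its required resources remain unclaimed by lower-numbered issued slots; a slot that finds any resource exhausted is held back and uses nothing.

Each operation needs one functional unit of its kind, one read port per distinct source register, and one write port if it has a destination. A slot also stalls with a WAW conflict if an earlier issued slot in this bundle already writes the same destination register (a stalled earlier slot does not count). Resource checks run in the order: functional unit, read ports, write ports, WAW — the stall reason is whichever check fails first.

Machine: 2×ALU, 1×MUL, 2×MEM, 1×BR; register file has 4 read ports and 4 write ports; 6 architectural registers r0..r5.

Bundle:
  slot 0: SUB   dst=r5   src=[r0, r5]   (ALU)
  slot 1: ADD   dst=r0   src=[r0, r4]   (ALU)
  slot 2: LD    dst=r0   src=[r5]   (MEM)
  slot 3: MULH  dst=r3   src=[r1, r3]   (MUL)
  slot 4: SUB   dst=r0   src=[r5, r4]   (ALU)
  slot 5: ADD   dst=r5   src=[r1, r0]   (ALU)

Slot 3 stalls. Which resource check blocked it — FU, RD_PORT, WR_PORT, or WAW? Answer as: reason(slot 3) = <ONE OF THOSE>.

[0] ALU needs rd=2 wr=1: ok; after: ALU=1 MUL=1 MEM=2 BR=1, R=2, W=3
[1] ALU needs rd=2 wr=1: ok; after: ALU=0 MUL=1 MEM=2 BR=1, R=0, W=2
[2] MEM needs rd=1 wr=1: RD_PORT; after: ALU=0 MUL=1 MEM=2 BR=1, R=0, W=2
[3] MUL needs rd=2 wr=1: RD_PORT; after: ALU=0 MUL=1 MEM=2 BR=1, R=0, W=2
[4] ALU needs rd=2 wr=1: FU; after: ALU=0 MUL=1 MEM=2 BR=1, R=0, W=2
[5] ALU needs rd=2 wr=1: FU; after: ALU=0 MUL=1 MEM=2 BR=1, R=0, W=2

reason(slot 3) = RD_PORT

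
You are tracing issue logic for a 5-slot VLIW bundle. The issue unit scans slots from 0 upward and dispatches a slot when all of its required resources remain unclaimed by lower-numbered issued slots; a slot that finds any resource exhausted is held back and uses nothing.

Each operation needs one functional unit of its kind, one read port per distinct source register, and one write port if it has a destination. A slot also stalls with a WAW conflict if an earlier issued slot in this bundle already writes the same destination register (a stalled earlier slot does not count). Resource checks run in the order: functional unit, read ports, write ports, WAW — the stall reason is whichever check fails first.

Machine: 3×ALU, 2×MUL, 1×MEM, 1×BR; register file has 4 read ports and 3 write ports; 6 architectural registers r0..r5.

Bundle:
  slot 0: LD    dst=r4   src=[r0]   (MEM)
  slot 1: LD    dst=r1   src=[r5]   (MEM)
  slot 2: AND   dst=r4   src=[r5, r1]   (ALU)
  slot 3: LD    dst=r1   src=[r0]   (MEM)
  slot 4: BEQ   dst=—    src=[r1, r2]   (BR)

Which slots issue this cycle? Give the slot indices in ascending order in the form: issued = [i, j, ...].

[0] MEM needs rd=1 wr=1: ok; after: ALU=3 MUL=2 MEM=0 BR=1, R=3, W=2
[1] MEM needs rd=1 wr=1: FU; after: ALU=3 MUL=2 MEM=0 BR=1, R=3, W=2
[2] ALU needs rd=2 wr=1: WAW; after: ALU=3 MUL=2 MEM=0 BR=1, R=3, W=2
[3] MEM needs rd=1 wr=1: FU; after: ALU=3 MUL=2 MEM=0 BR=1, R=3, W=2
[4] BR needs rd=2 wr=0: ok; after: ALU=3 MUL=2 MEM=0 BR=0, R=1, W=2

issued = [0, 4]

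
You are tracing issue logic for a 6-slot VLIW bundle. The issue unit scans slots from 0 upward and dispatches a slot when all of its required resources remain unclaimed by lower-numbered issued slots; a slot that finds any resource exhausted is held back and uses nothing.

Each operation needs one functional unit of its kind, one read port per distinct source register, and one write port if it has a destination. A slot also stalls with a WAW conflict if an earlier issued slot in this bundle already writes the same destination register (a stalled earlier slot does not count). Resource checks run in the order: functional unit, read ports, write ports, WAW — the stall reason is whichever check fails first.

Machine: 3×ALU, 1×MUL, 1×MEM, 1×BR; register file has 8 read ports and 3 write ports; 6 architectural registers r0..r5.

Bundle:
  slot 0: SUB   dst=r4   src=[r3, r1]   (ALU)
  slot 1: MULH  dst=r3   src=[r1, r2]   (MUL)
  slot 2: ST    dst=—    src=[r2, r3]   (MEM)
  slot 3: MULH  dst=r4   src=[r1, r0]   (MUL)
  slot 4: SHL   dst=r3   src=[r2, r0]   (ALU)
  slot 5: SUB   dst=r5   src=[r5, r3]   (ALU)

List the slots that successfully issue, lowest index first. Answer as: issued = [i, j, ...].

(0) want 1×ALU +2rd +1wr — yes → AL2|MU1|ME1|BR1|rd6|wr2
(1) want 1×MUL +2rd +1wr — yes → AL2|MU0|ME1|BR1|rd4|wr1
(2) want 1×MEM +2rd +0wr — yes → AL2|MU0|ME0|BR1|rd2|wr1
(3) want 1×MUL +2rd +1wr — FU → AL2|MU0|ME0|BR1|rd2|wr1
(4) want 1×ALU +2rd +1wr — WAW → AL2|MU0|ME0|BR1|rd2|wr1
(5) want 1×ALU +2rd +1wr — yes → AL1|MU0|ME0|BR1|rd0|wr0

issued = [0, 1, 2, 5]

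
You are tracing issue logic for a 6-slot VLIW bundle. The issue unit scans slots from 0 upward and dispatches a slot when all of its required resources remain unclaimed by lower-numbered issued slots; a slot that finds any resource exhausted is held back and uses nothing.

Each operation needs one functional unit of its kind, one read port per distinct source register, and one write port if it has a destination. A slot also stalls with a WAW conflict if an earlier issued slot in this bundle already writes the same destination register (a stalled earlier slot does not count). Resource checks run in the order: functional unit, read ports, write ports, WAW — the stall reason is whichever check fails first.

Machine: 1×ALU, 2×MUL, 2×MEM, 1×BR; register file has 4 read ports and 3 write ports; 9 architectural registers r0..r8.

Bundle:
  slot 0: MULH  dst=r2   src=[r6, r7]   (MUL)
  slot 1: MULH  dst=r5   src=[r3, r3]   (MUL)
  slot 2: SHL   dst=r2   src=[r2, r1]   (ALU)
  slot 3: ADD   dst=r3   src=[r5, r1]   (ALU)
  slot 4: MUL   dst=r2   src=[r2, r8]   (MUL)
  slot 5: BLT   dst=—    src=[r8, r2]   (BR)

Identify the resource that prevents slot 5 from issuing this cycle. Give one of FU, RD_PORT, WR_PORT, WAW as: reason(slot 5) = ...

reason(slot 5) = RD_PORT

slot 0 (MUL): ISSUE — free A1,Mu1,Ld2,B1 rp2 wp2
slot 1 (MUL): ISSUE — free A1,Mu0,Ld2,B1 rp1 wp1
slot 2 (ALU): stall RD_PORT — free A1,Mu0,Ld2,B1 rp1 wp1
slot 3 (ALU): stall RD_PORT — free A1,Mu0,Ld2,B1 rp1 wp1
slot 4 (MUL): stall FU — free A1,Mu0,Ld2,B1 rp1 wp1
slot 5 (BR): stall RD_PORT — free A1,Mu0,Ld2,B1 rp1 wp1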